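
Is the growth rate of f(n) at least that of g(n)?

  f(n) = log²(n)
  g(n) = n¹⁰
False

f(n) = log²(n) is O(log² n), and g(n) = n¹⁰ is O(n¹⁰).
Since O(log² n) grows slower than O(n¹⁰), f(n) = Ω(g(n)) is false.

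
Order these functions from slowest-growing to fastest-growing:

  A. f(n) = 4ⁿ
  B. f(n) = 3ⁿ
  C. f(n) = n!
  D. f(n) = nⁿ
B < A < C < D

Comparing growth rates:
B = 3ⁿ is O(3ⁿ)
A = 4ⁿ is O(4ⁿ)
C = n! is O(n!)
D = nⁿ is O(nⁿ)

Therefore, the order from slowest to fastest is: B < A < C < D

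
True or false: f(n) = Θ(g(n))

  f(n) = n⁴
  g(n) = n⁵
False

f(n) = n⁴ is O(n⁴), and g(n) = n⁵ is O(n⁵).
Since they have different growth rates, f(n) = Θ(g(n)) is false.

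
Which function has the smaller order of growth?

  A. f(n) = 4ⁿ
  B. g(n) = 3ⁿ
B

f(n) = 4ⁿ is O(4ⁿ), while g(n) = 3ⁿ is O(3ⁿ).
Since O(3ⁿ) grows slower than O(4ⁿ), g(n) is dominated.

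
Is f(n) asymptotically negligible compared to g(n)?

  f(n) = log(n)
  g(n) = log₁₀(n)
False

f(n) = log(n) is O(log n), and g(n) = log₁₀(n) is O(log n).
Since they have the same growth rate, f(n) = o(g(n)) is false.
(f = o(g) requires f to grow strictly slower, not equal.)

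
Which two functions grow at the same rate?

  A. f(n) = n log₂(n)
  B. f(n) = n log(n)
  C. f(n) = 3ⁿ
A and B

Examining each function:
  A. n log₂(n) is O(n log n)
  B. n log(n) is O(n log n)
  C. 3ⁿ is O(3ⁿ)

Functions A and B both have the same complexity class.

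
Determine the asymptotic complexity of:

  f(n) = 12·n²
O(n²)

The dominant term in 12·n² is 12·n², which is Θ(n²).
Constants are absorbed, so the tightest bound is O(n²).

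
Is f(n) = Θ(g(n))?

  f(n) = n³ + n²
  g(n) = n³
True

f(n) = n³ + n² and g(n) = n³ are both O(n³).
Since they have the same asymptotic growth rate, f(n) = Θ(g(n)) is true.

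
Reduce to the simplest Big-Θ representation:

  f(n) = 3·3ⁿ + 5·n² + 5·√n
Θ(3ⁿ)

Order the terms by growth rate: 5·√n ≺ 5·n² ≺ 3·3ⁿ.
The fastest-growing term 3·3ⁿ dominates as n → ∞; dropping its constant factor gives Θ(3ⁿ).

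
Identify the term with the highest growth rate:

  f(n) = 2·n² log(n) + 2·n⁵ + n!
n!

Looking at each term:
  - 2·n² log(n) is O(n² log n)
  - 2·n⁵ is O(n⁵)
  - n! is O(n!)

The term n! (O(n!)) grows fastest and dominates all others.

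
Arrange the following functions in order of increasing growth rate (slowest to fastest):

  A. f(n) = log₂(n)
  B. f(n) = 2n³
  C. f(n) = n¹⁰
A < B < C

Comparing growth rates:
A = log₂(n) is O(log n)
B = 2n³ is O(n³)
C = n¹⁰ is O(n¹⁰)

Therefore, the order from slowest to fastest is: A < B < C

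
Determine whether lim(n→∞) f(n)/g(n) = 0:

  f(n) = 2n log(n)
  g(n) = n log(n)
False

f(n) = 2n log(n) is O(n log n), and g(n) = n log(n) is O(n log n).
Since they have the same growth rate, f(n) = o(g(n)) is false.
(f = o(g) requires f to grow strictly slower, not equal.)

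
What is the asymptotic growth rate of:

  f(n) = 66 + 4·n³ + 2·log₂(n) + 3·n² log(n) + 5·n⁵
Θ(n⁵)

Order the terms by growth rate: 66 ≺ 2·log₂(n) ≺ 3·n² log(n) ≺ 4·n³ ≺ 5·n⁵.
The fastest-growing term 5·n⁵ dominates as n → ∞; dropping its constant factor gives Θ(n⁵).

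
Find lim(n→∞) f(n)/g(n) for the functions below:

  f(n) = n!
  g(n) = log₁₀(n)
∞

Since n! (O(n!)) grows faster than log₁₀(n) (O(log n)),
the ratio f(n)/g(n) → ∞ as n → ∞.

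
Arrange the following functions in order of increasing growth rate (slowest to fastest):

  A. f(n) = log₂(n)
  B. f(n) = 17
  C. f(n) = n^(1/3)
B < A < C

Comparing growth rates:
B = 17 is O(1)
A = log₂(n) is O(log n)
C = n^(1/3) is O(n^(1/3))

Therefore, the order from slowest to fastest is: B < A < C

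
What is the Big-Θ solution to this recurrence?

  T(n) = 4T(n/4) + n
Θ(n log n)

Master Theorem: a = 4, b = 4, f(n) = n.
Compute the critical exponent d = log₄(4) = 1.
Compare f(n) = Θ(n) against n^d:
  k = 1 = d, so f(n) = Θ(n^d) — Case 2.
  Work is balanced across levels: T(n) = Θ(n^d log n) = Θ(n log n).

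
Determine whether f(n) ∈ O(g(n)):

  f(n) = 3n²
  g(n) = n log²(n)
False

f(n) = 3n² is O(n²), and g(n) = n log²(n) is O(n log² n).
Since O(n²) grows faster than O(n log² n), f(n) = O(g(n)) is false.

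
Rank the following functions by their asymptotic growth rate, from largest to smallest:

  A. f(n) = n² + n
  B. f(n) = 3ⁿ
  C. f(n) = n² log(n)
B > C > A

Comparing growth rates:
B = 3ⁿ is O(3ⁿ)
C = n² log(n) is O(n² log n)
A = n² + n is O(n²)

Therefore, the order from fastest to slowest is: B > C > A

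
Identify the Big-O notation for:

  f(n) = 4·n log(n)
O(n log n)

The dominant term in 4·n log(n) is 4·n log(n), which is Θ(n log n).
Constants are absorbed, so the tightest bound is O(n log n).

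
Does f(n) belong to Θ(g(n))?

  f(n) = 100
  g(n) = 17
True

f(n) = 100 and g(n) = 17 are both O(1).
Since they have the same asymptotic growth rate, f(n) = Θ(g(n)) is true.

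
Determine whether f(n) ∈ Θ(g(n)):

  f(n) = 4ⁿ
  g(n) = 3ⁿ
False

f(n) = 4ⁿ is O(4ⁿ), and g(n) = 3ⁿ is O(3ⁿ).
Since they have different growth rates, f(n) = Θ(g(n)) is false.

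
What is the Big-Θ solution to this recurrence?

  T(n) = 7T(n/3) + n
Θ(n^log₃(7))

Master Theorem: a = 7, b = 3, f(n) = n.
Compute the critical exponent d = log₃(7) = 1.771.
Compare f(n) = Θ(n) against n^d:
  k = 1 < d = 1.771, so f(n) = O(n^(d-ε)) — Case 1.
  The recursion cost dominates: T(n) = Θ(n^d) = Θ(n^log₃(7)).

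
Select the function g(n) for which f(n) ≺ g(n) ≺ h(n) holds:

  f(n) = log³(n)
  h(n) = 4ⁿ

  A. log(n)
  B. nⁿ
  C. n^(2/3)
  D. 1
C

We need g(n) with log³(n) = o(g(n)) and g(n) = o(4ⁿ), i.e. O(log³ n) ≺ g ≺ O(4ⁿ).
Check each option:
  A. log(n) — O(log n) does not grow strictly faster than f(n)
  B. nⁿ — O(nⁿ) does not grow strictly slower than h(n)
  C. n^(2/3) — O(n^(2/3)) is strictly between O(log³ n) and O(4ⁿ) ✓
  D. 1 — O(1) does not grow strictly faster than f(n)

Only option C (n^(2/3)) lies strictly between.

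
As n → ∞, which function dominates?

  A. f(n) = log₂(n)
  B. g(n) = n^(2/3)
B

f(n) = log₂(n) is O(log n), while g(n) = n^(2/3) is O(n^(2/3)).
Since O(n^(2/3)) grows faster than O(log n), g(n) dominates.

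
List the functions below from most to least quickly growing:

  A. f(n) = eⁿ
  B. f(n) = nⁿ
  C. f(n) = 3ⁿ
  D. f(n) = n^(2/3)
B > C > A > D

Comparing growth rates:
B = nⁿ is O(nⁿ)
C = 3ⁿ is O(3ⁿ)
A = eⁿ is O(eⁿ)
D = n^(2/3) is O(n^(2/3))

Therefore, the order from fastest to slowest is: B > C > A > D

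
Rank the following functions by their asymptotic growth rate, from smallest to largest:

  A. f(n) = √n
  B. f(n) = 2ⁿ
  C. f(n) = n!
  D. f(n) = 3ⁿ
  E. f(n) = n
A < E < B < D < C

Comparing growth rates:
A = √n is O(√n)
E = n is O(n)
B = 2ⁿ is O(2ⁿ)
D = 3ⁿ is O(3ⁿ)
C = n! is O(n!)

Therefore, the order from slowest to fastest is: A < E < B < D < C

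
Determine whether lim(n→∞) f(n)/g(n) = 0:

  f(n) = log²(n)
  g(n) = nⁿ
True

f(n) = log²(n) is O(log² n), and g(n) = nⁿ is O(nⁿ).
Since O(log² n) grows strictly slower than O(nⁿ), f(n) = o(g(n)) is true.
This means lim(n→∞) f(n)/g(n) = 0.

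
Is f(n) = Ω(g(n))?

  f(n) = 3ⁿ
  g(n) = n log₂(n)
True

f(n) = 3ⁿ is O(3ⁿ), and g(n) = n log₂(n) is O(n log n).
Since O(3ⁿ) grows at least as fast as O(n log n), f(n) = Ω(g(n)) is true.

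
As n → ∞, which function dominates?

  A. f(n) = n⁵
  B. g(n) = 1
A

f(n) = n⁵ is O(n⁵), while g(n) = 1 is O(1).
Since O(n⁵) grows faster than O(1), f(n) dominates.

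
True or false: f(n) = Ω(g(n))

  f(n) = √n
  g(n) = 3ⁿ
False

f(n) = √n is O(√n), and g(n) = 3ⁿ is O(3ⁿ).
Since O(√n) grows slower than O(3ⁿ), f(n) = Ω(g(n)) is false.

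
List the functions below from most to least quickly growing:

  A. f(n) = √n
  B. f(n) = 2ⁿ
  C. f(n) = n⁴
B > C > A

Comparing growth rates:
B = 2ⁿ is O(2ⁿ)
C = n⁴ is O(n⁴)
A = √n is O(√n)

Therefore, the order from fastest to slowest is: B > C > A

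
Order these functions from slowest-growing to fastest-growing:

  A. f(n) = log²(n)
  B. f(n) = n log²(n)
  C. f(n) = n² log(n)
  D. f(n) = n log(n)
A < D < B < C

Comparing growth rates:
A = log²(n) is O(log² n)
D = n log(n) is O(n log n)
B = n log²(n) is O(n log² n)
C = n² log(n) is O(n² log n)

Therefore, the order from slowest to fastest is: A < D < B < C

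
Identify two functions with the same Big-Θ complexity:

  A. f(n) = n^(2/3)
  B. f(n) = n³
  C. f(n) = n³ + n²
B and C

Examining each function:
  A. n^(2/3) is O(n^(2/3))
  B. n³ is O(n³)
  C. n³ + n² is O(n³)

Functions B and C both have the same complexity class.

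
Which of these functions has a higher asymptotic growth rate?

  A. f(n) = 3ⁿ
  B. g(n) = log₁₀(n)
A

f(n) = 3ⁿ is O(3ⁿ), while g(n) = log₁₀(n) is O(log n).
Since O(3ⁿ) grows faster than O(log n), f(n) dominates.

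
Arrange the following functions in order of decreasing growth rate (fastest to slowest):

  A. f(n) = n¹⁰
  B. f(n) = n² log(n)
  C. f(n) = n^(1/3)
A > B > C

Comparing growth rates:
A = n¹⁰ is O(n¹⁰)
B = n² log(n) is O(n² log n)
C = n^(1/3) is O(n^(1/3))

Therefore, the order from fastest to slowest is: A > B > C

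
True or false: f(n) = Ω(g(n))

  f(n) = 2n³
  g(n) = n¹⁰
False

f(n) = 2n³ is O(n³), and g(n) = n¹⁰ is O(n¹⁰).
Since O(n³) grows slower than O(n¹⁰), f(n) = Ω(g(n)) is false.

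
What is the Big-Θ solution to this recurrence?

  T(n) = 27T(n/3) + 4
Θ(n³)

Master Theorem: a = 27, b = 3, f(n) = 4.
Compute the critical exponent d = log₃(27) = 3.
Compare f(n) = Θ(1) against n^d:
  k = 0 < d = 3, so f(n) = O(n^(d-ε)) — Case 1.
  The recursion cost dominates: T(n) = Θ(n^d) = Θ(n³).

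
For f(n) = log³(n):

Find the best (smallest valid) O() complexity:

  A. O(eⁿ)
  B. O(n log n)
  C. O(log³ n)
C

f(n) = log³(n) is O(log³ n).
All listed options are valid Big-O bounds (upper bounds),
but O(log³ n) is the tightest (smallest valid bound).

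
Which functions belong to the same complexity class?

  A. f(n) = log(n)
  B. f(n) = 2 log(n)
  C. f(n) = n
A and B

Examining each function:
  A. log(n) is O(log n)
  B. 2 log(n) is O(log n)
  C. n is O(n)

Functions A and B both have the same complexity class.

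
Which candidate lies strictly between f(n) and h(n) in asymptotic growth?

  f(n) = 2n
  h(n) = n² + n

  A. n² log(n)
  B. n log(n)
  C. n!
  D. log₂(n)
B

We need g(n) with 2n = o(g(n)) and g(n) = o(n² + n), i.e. O(n) ≺ g ≺ O(n²).
Check each option:
  A. n² log(n) — O(n² log n) does not grow strictly slower than h(n)
  B. n log(n) — O(n log n) is strictly between O(n) and O(n²) ✓
  C. n! — O(n!) does not grow strictly slower than h(n)
  D. log₂(n) — O(log n) does not grow strictly faster than f(n)

Only option B (n log(n)) lies strictly between.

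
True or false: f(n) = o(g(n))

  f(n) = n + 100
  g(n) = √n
False

f(n) = n + 100 is O(n), and g(n) = √n is O(√n).
Since O(n) grows faster than or equal to O(√n), f(n) = o(g(n)) is false.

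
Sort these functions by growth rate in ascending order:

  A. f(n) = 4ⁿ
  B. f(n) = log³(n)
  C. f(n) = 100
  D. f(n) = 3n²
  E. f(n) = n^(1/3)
C < B < E < D < A

Comparing growth rates:
C = 100 is O(1)
B = log³(n) is O(log³ n)
E = n^(1/3) is O(n^(1/3))
D = 3n² is O(n²)
A = 4ⁿ is O(4ⁿ)

Therefore, the order from slowest to fastest is: C < B < E < D < A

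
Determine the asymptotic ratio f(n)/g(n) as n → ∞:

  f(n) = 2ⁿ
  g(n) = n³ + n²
∞

Since 2ⁿ (O(2ⁿ)) grows faster than n³ + n² (O(n³)),
the ratio f(n)/g(n) → ∞ as n → ∞.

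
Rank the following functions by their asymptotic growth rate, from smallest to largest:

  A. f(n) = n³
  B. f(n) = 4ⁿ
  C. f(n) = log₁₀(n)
C < A < B

Comparing growth rates:
C = log₁₀(n) is O(log n)
A = n³ is O(n³)
B = 4ⁿ is O(4ⁿ)

Therefore, the order from slowest to fastest is: C < A < B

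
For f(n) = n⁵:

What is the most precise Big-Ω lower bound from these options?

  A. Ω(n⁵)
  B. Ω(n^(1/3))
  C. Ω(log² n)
A

f(n) = n⁵ is Ω(n⁵).
All listed options are valid Big-Ω bounds (lower bounds),
but Ω(n⁵) is the tightest (largest valid bound).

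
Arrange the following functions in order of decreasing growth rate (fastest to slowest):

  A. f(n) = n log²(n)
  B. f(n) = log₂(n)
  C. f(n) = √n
A > C > B

Comparing growth rates:
A = n log²(n) is O(n log² n)
C = √n is O(√n)
B = log₂(n) is O(log n)

Therefore, the order from fastest to slowest is: A > C > B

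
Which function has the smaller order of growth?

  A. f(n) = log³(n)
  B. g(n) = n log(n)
A

f(n) = log³(n) is O(log³ n), while g(n) = n log(n) is O(n log n).
Since O(log³ n) grows slower than O(n log n), f(n) is dominated.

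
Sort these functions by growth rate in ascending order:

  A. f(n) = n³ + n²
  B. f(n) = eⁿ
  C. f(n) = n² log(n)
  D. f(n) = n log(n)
D < C < A < B

Comparing growth rates:
D = n log(n) is O(n log n)
C = n² log(n) is O(n² log n)
A = n³ + n² is O(n³)
B = eⁿ is O(eⁿ)

Therefore, the order from slowest to fastest is: D < C < A < B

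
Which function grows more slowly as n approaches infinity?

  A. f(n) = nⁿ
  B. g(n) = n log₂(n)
B

f(n) = nⁿ is O(nⁿ), while g(n) = n log₂(n) is O(n log n).
Since O(n log n) grows slower than O(nⁿ), g(n) is dominated.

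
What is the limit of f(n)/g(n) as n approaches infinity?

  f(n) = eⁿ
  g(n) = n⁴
∞

Since eⁿ (O(eⁿ)) grows faster than n⁴ (O(n⁴)),
the ratio f(n)/g(n) → ∞ as n → ∞.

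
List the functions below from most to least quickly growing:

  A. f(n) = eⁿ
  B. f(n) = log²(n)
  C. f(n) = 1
A > B > C

Comparing growth rates:
A = eⁿ is O(eⁿ)
B = log²(n) is O(log² n)
C = 1 is O(1)

Therefore, the order from fastest to slowest is: A > B > C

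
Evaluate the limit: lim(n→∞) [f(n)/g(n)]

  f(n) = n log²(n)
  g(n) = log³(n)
∞

Since n log²(n) (O(n log² n)) grows faster than log³(n) (O(log³ n)),
the ratio f(n)/g(n) → ∞ as n → ∞.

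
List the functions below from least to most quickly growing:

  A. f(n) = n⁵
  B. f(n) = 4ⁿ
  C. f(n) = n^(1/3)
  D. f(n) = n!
C < A < B < D

Comparing growth rates:
C = n^(1/3) is O(n^(1/3))
A = n⁵ is O(n⁵)
B = 4ⁿ is O(4ⁿ)
D = n! is O(n!)

Therefore, the order from slowest to fastest is: C < A < B < D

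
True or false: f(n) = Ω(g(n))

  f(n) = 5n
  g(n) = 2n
True

f(n) = 5n and g(n) = 2n are both O(n).
Big-Ω permits equal growth rates (f ≥ c·g for some c > 0), so f(n) = Ω(g(n)) is true.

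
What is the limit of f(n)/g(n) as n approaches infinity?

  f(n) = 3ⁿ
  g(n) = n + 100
∞

Since 3ⁿ (O(3ⁿ)) grows faster than n + 100 (O(n)),
the ratio f(n)/g(n) → ∞ as n → ∞.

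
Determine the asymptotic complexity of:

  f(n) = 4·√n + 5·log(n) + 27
O(√n)

The dominant term in 4·√n + 5·log(n) + 27 is 4·√n, which is Θ(√n).
Lower-order terms (5·log(n), 27) are asymptotically negligible.
Constants are absorbed, so the tightest bound is O(√n).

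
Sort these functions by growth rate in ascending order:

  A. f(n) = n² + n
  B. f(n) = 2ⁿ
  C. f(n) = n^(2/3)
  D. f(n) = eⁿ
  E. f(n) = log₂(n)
E < C < A < B < D

Comparing growth rates:
E = log₂(n) is O(log n)
C = n^(2/3) is O(n^(2/3))
A = n² + n is O(n²)
B = 2ⁿ is O(2ⁿ)
D = eⁿ is O(eⁿ)

Therefore, the order from slowest to fastest is: E < C < A < B < D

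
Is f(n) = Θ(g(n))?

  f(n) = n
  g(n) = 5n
True

f(n) = n and g(n) = 5n are both O(n).
Since they have the same asymptotic growth rate, f(n) = Θ(g(n)) is true.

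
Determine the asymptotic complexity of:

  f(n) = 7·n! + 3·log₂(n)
O(n!)

The dominant term in 7·n! + 3·log₂(n) is 7·n!, which is Θ(n!).
Lower-order terms (3·log₂(n)) are asymptotically negligible.
Constants are absorbed, so the tightest bound is O(n!).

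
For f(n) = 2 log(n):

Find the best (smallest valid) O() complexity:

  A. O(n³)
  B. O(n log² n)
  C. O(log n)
C

f(n) = 2 log(n) is O(log n).
All listed options are valid Big-O bounds (upper bounds),
but O(log n) is the tightest (smallest valid bound).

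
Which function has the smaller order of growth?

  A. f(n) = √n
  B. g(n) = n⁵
A

f(n) = √n is O(√n), while g(n) = n⁵ is O(n⁵).
Since O(√n) grows slower than O(n⁵), f(n) is dominated.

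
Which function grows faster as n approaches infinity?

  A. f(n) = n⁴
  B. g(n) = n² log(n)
A

f(n) = n⁴ is O(n⁴), while g(n) = n² log(n) is O(n² log n).
Since O(n⁴) grows faster than O(n² log n), f(n) dominates.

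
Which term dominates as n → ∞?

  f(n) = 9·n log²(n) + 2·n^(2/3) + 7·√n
9·n log²(n)

Looking at each term:
  - 9·n log²(n) is O(n log² n)
  - 2·n^(2/3) is O(n^(2/3))
  - 7·√n is O(√n)

The term 9·n log²(n) (O(n log² n)) grows fastest and dominates all others.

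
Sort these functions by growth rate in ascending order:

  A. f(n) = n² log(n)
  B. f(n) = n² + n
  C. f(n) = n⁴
B < A < C

Comparing growth rates:
B = n² + n is O(n²)
A = n² log(n) is O(n² log n)
C = n⁴ is O(n⁴)

Therefore, the order from slowest to fastest is: B < A < C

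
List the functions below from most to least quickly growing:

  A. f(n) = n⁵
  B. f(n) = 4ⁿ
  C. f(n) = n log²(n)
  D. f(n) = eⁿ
B > D > A > C

Comparing growth rates:
B = 4ⁿ is O(4ⁿ)
D = eⁿ is O(eⁿ)
A = n⁵ is O(n⁵)
C = n log²(n) is O(n log² n)

Therefore, the order from fastest to slowest is: B > D > A > C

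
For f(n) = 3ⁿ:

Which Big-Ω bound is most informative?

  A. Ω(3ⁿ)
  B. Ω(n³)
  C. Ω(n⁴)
A

f(n) = 3ⁿ is Ω(3ⁿ).
All listed options are valid Big-Ω bounds (lower bounds),
but Ω(3ⁿ) is the tightest (largest valid bound).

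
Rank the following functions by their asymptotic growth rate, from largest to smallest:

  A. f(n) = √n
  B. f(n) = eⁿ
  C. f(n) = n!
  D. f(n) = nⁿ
D > C > B > A

Comparing growth rates:
D = nⁿ is O(nⁿ)
C = n! is O(n!)
B = eⁿ is O(eⁿ)
A = √n is O(√n)

Therefore, the order from fastest to slowest is: D > C > B > A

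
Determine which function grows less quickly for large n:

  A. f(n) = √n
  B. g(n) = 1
B

f(n) = √n is O(√n), while g(n) = 1 is O(1).
Since O(1) grows slower than O(√n), g(n) is dominated.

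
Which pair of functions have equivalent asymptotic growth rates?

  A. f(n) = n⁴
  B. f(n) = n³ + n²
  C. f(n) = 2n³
B and C

Examining each function:
  A. n⁴ is O(n⁴)
  B. n³ + n² is O(n³)
  C. 2n³ is O(n³)

Functions B and C both have the same complexity class.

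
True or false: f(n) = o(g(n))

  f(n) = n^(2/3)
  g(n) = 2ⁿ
True

f(n) = n^(2/3) is O(n^(2/3)), and g(n) = 2ⁿ is O(2ⁿ).
Since O(n^(2/3)) grows strictly slower than O(2ⁿ), f(n) = o(g(n)) is true.
This means lim(n→∞) f(n)/g(n) = 0.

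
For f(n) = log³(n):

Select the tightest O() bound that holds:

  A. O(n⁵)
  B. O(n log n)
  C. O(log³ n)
C

f(n) = log³(n) is O(log³ n).
All listed options are valid Big-O bounds (upper bounds),
but O(log³ n) is the tightest (smallest valid bound).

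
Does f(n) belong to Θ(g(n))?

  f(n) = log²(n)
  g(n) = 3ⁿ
False

f(n) = log²(n) is O(log² n), and g(n) = 3ⁿ is O(3ⁿ).
Since they have different growth rates, f(n) = Θ(g(n)) is false.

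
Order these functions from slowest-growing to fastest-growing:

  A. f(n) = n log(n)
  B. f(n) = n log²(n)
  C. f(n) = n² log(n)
A < B < C

Comparing growth rates:
A = n log(n) is O(n log n)
B = n log²(n) is O(n log² n)
C = n² log(n) is O(n² log n)

Therefore, the order from slowest to fastest is: A < B < C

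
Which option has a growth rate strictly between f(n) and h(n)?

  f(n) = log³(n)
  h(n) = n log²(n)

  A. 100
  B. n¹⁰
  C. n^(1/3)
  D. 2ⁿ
C

We need g(n) with log³(n) = o(g(n)) and g(n) = o(n log²(n)), i.e. O(log³ n) ≺ g ≺ O(n log² n).
Check each option:
  A. 100 — O(1) does not grow strictly faster than f(n)
  B. n¹⁰ — O(n¹⁰) does not grow strictly slower than h(n)
  C. n^(1/3) — O(n^(1/3)) is strictly between O(log³ n) and O(n log² n) ✓
  D. 2ⁿ — O(2ⁿ) does not grow strictly slower than h(n)

Only option C (n^(1/3)) lies strictly between.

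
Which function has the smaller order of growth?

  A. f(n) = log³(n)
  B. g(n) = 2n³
A

f(n) = log³(n) is O(log³ n), while g(n) = 2n³ is O(n³).
Since O(log³ n) grows slower than O(n³), f(n) is dominated.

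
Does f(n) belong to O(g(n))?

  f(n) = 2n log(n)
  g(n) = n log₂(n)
True

f(n) = 2n log(n) and g(n) = n log₂(n) are both O(n log n).
Big-O permits equal growth rates (f ≤ c·g for some c), so f(n) = O(g(n)) is true.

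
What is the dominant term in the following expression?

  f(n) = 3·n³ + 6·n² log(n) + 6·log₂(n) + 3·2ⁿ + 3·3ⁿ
3·3ⁿ

Looking at each term:
  - 3·n³ is O(n³)
  - 6·n² log(n) is O(n² log n)
  - 6·log₂(n) is O(log n)
  - 3·2ⁿ is O(2ⁿ)
  - 3·3ⁿ is O(3ⁿ)

The term 3·3ⁿ (O(3ⁿ)) grows fastest and dominates all others.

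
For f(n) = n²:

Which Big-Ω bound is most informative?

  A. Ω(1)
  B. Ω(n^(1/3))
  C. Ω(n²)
C

f(n) = n² is Ω(n²).
All listed options are valid Big-Ω bounds (lower bounds),
but Ω(n²) is the tightest (largest valid bound).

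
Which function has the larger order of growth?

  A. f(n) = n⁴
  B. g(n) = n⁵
B

f(n) = n⁴ is O(n⁴), while g(n) = n⁵ is O(n⁵).
Since O(n⁵) grows faster than O(n⁴), g(n) dominates.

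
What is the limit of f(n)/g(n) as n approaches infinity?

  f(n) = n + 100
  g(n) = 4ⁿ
0

Since n + 100 (O(n)) grows slower than 4ⁿ (O(4ⁿ)),
the ratio f(n)/g(n) → 0 as n → ∞.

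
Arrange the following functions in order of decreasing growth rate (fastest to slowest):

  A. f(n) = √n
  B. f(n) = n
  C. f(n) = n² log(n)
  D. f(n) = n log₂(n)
C > D > B > A

Comparing growth rates:
C = n² log(n) is O(n² log n)
D = n log₂(n) is O(n log n)
B = n is O(n)
A = √n is O(√n)

Therefore, the order from fastest to slowest is: C > D > B > A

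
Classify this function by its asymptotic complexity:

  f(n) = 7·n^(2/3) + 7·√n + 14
O(n^(2/3))

The dominant term in 7·n^(2/3) + 7·√n + 14 is 7·n^(2/3), which is Θ(n^(2/3)).
Lower-order terms (7·√n, 14) are asymptotically negligible.
Constants are absorbed, so the tightest bound is O(n^(2/3)).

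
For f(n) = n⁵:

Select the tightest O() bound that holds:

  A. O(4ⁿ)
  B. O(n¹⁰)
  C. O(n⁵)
C

f(n) = n⁵ is O(n⁵).
All listed options are valid Big-O bounds (upper bounds),
but O(n⁵) is the tightest (smallest valid bound).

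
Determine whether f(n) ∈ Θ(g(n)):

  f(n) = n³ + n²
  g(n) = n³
True

f(n) = n³ + n² and g(n) = n³ are both O(n³).
Since they have the same asymptotic growth rate, f(n) = Θ(g(n)) is true.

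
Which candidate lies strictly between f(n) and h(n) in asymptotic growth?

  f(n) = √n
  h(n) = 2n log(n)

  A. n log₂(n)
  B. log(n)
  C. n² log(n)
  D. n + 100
D

We need g(n) with √n = o(g(n)) and g(n) = o(2n log(n)), i.e. O(√n) ≺ g ≺ O(n log n).
Check each option:
  A. n log₂(n) — O(n log n) does not grow strictly slower than h(n)
  B. log(n) — O(log n) does not grow strictly faster than f(n)
  C. n² log(n) — O(n² log n) does not grow strictly slower than h(n)
  D. n + 100 — O(n) is strictly between O(√n) and O(n log n) ✓

Only option D (n + 100) lies strictly between.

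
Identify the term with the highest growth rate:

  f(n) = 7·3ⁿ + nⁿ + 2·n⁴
nⁿ

Looking at each term:
  - 7·3ⁿ is O(3ⁿ)
  - nⁿ is O(nⁿ)
  - 2·n⁴ is O(n⁴)

The term nⁿ (O(nⁿ)) grows fastest and dominates all others.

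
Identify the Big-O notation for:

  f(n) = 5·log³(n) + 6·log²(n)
O(log³ n)

The dominant term in 5·log³(n) + 6·log²(n) is 5·log³(n), which is Θ(log³ n).
Lower-order terms (6·log²(n)) are asymptotically negligible.
Constants are absorbed, so the tightest bound is O(log³ n).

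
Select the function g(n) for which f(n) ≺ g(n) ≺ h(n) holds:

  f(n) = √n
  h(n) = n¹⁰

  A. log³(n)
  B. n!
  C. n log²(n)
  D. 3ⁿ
C

We need g(n) with √n = o(g(n)) and g(n) = o(n¹⁰), i.e. O(√n) ≺ g ≺ O(n¹⁰).
Check each option:
  A. log³(n) — O(log³ n) does not grow strictly faster than f(n)
  B. n! — O(n!) does not grow strictly slower than h(n)
  C. n log²(n) — O(n log² n) is strictly between O(√n) and O(n¹⁰) ✓
  D. 3ⁿ — O(3ⁿ) does not grow strictly slower than h(n)

Only option C (n log²(n)) lies strictly between.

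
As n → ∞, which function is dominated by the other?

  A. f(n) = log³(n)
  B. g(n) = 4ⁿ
A

f(n) = log³(n) is O(log³ n), while g(n) = 4ⁿ is O(4ⁿ).
Since O(log³ n) grows slower than O(4ⁿ), f(n) is dominated.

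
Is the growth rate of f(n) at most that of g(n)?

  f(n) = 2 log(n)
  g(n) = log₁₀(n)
True

f(n) = 2 log(n) and g(n) = log₁₀(n) are both O(log n).
Big-O permits equal growth rates (f ≤ c·g for some c), so f(n) = O(g(n)) is true.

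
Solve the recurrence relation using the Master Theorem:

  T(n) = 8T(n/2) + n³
Θ(n³ log n)

Master Theorem: a = 8, b = 2, f(n) = n³.
Compute the critical exponent d = log₂(8) = 3.
Compare f(n) = Θ(n³) against n^d:
  k = 3 = d, so f(n) = Θ(n^d) — Case 2.
  Work is balanced across levels: T(n) = Θ(n^d log n) = Θ(n³ log n).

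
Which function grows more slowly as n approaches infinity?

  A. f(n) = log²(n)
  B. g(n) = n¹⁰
A

f(n) = log²(n) is O(log² n), while g(n) = n¹⁰ is O(n¹⁰).
Since O(log² n) grows slower than O(n¹⁰), f(n) is dominated.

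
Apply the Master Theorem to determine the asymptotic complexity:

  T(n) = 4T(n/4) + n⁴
Θ(n⁴)

Master Theorem: a = 4, b = 4, f(n) = n⁴.
Compute the critical exponent d = log₄(4) = 1.
Compare f(n) = Θ(n⁴) against n^d:
  k = 4 > d = 1, so f(n) = Ω(n^(d+ε)) — Case 3.
  Regularity: a·(n/b)^4/n^4 = a/b^4 = 4/256 < 1 ✓.
  The top-level work dominates: T(n) = Θ(f(n)) = Θ(n⁴).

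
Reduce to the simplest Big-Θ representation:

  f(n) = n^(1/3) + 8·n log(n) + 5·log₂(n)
Θ(n log n)

Order the terms by growth rate: 5·log₂(n) ≺ n^(1/3) ≺ 8·n log(n).
The fastest-growing term 8·n log(n) dominates as n → ∞; dropping its constant factor gives Θ(n log n).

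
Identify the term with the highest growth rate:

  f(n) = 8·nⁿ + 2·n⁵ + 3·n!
8·nⁿ

Looking at each term:
  - 8·nⁿ is O(nⁿ)
  - 2·n⁵ is O(n⁵)
  - 3·n! is O(n!)

The term 8·nⁿ (O(nⁿ)) grows fastest and dominates all others.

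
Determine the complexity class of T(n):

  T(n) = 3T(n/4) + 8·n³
Θ(n³)

Master Theorem: a = 3, b = 4, f(n) = 8·n³.
Compute the critical exponent d = log₄(3) = 0.792.
Compare f(n) = Θ(n³) against n^d:
  k = 3 > d = 0.792, so f(n) = Ω(n^(d+ε)) — Case 3.
  Regularity: a·(n/b)^3/n^3 = a/b^3 = 3/64 < 1 ✓.
  The top-level work dominates: T(n) = Θ(f(n)) = Θ(n³).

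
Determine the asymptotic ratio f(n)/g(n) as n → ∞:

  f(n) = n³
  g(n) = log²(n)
∞

Since n³ (O(n³)) grows faster than log²(n) (O(log² n)),
the ratio f(n)/g(n) → ∞ as n → ∞.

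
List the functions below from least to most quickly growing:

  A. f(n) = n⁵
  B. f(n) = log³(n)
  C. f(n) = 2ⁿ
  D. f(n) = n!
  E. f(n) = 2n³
B < E < A < C < D

Comparing growth rates:
B = log³(n) is O(log³ n)
E = 2n³ is O(n³)
A = n⁵ is O(n⁵)
C = 2ⁿ is O(2ⁿ)
D = n! is O(n!)

Therefore, the order from slowest to fastest is: B < E < A < C < D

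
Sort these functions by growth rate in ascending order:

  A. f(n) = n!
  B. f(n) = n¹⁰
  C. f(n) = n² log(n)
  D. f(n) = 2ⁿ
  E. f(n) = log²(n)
E < C < B < D < A

Comparing growth rates:
E = log²(n) is O(log² n)
C = n² log(n) is O(n² log n)
B = n¹⁰ is O(n¹⁰)
D = 2ⁿ is O(2ⁿ)
A = n! is O(n!)

Therefore, the order from slowest to fastest is: E < C < B < D < A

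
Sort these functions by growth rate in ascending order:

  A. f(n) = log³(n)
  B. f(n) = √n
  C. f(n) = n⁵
A < B < C

Comparing growth rates:
A = log³(n) is O(log³ n)
B = √n is O(√n)
C = n⁵ is O(n⁵)

Therefore, the order from slowest to fastest is: A < B < C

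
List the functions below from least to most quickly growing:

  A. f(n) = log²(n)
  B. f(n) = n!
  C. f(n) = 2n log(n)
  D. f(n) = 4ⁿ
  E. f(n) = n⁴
A < C < E < D < B

Comparing growth rates:
A = log²(n) is O(log² n)
C = 2n log(n) is O(n log n)
E = n⁴ is O(n⁴)
D = 4ⁿ is O(4ⁿ)
B = n! is O(n!)

Therefore, the order from slowest to fastest is: A < C < E < D < B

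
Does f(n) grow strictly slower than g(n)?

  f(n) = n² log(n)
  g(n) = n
False

f(n) = n² log(n) is O(n² log n), and g(n) = n is O(n).
Since O(n² log n) grows faster than or equal to O(n), f(n) = o(g(n)) is false.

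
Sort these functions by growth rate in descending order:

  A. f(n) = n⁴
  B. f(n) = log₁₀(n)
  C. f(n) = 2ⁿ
C > A > B

Comparing growth rates:
C = 2ⁿ is O(2ⁿ)
A = n⁴ is O(n⁴)
B = log₁₀(n) is O(log n)

Therefore, the order from fastest to slowest is: C > A > B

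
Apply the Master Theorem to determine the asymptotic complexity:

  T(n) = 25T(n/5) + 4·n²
Θ(n² log n)

Master Theorem: a = 25, b = 5, f(n) = 4·n².
Compute the critical exponent d = log₅(25) = 2.
Compare f(n) = Θ(n²) against n^d:
  k = 2 = d, so f(n) = Θ(n^d) — Case 2.
  Work is balanced across levels: T(n) = Θ(n^d log n) = Θ(n² log n).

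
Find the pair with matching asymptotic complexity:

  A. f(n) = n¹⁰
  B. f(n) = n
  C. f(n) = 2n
B and C

Examining each function:
  A. n¹⁰ is O(n¹⁰)
  B. n is O(n)
  C. 2n is O(n)

Functions B and C both have the same complexity class.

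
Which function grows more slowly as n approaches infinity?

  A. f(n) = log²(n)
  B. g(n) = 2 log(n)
B

f(n) = log²(n) is O(log² n), while g(n) = 2 log(n) is O(log n).
Since O(log n) grows slower than O(log² n), g(n) is dominated.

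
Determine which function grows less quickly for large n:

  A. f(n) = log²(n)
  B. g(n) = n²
A

f(n) = log²(n) is O(log² n), while g(n) = n² is O(n²).
Since O(log² n) grows slower than O(n²), f(n) is dominated.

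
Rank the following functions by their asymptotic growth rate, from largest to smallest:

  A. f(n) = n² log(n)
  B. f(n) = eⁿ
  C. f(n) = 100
B > A > C

Comparing growth rates:
B = eⁿ is O(eⁿ)
A = n² log(n) is O(n² log n)
C = 100 is O(1)

Therefore, the order from fastest to slowest is: B > A > C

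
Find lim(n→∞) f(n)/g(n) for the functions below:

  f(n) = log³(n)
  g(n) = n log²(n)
0

Since log³(n) (O(log³ n)) grows slower than n log²(n) (O(n log² n)),
the ratio f(n)/g(n) → 0 as n → ∞.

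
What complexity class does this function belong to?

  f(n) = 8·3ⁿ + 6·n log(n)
O(3ⁿ)

The dominant term in 8·3ⁿ + 6·n log(n) is 8·3ⁿ, which is Θ(3ⁿ).
Lower-order terms (6·n log(n)) are asymptotically negligible.
Constants are absorbed, so the tightest bound is O(3ⁿ).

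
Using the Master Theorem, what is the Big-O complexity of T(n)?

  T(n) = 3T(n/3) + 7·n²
Θ(n²)

Master Theorem: a = 3, b = 3, f(n) = 7·n².
Compute the critical exponent d = log₃(3) = 1.
Compare f(n) = Θ(n²) against n^d:
  k = 2 > d = 1, so f(n) = Ω(n^(d+ε)) — Case 3.
  Regularity: a·(n/b)^2/n^2 = a/b^2 = 3/9 < 1 ✓.
  The top-level work dominates: T(n) = Θ(f(n)) = Θ(n²).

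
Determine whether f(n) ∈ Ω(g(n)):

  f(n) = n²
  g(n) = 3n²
True

f(n) = n² and g(n) = 3n² are both O(n²).
Big-Ω permits equal growth rates (f ≥ c·g for some c > 0), so f(n) = Ω(g(n)) is true.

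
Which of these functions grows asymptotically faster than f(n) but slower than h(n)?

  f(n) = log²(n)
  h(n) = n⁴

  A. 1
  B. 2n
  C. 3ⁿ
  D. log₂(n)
B

We need g(n) with log²(n) = o(g(n)) and g(n) = o(n⁴), i.e. O(log² n) ≺ g ≺ O(n⁴).
Check each option:
  A. 1 — O(1) does not grow strictly faster than f(n)
  B. 2n — O(n) is strictly between O(log² n) and O(n⁴) ✓
  C. 3ⁿ — O(3ⁿ) does not grow strictly slower than h(n)
  D. log₂(n) — O(log n) does not grow strictly faster than f(n)

Only option B (2n) lies strictly between.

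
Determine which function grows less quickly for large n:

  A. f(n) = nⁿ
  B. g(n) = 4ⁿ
B

f(n) = nⁿ is O(nⁿ), while g(n) = 4ⁿ is O(4ⁿ).
Since O(4ⁿ) grows slower than O(nⁿ), g(n) is dominated.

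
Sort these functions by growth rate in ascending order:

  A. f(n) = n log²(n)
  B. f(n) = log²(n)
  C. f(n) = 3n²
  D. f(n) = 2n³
B < A < C < D

Comparing growth rates:
B = log²(n) is O(log² n)
A = n log²(n) is O(n log² n)
C = 3n² is O(n²)
D = 2n³ is O(n³)

Therefore, the order from slowest to fastest is: B < A < C < D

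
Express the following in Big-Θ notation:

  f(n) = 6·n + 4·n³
Θ(n³)

Order the terms by growth rate: 6·n ≺ 4·n³.
The fastest-growing term 4·n³ dominates as n → ∞; dropping its constant factor gives Θ(n³).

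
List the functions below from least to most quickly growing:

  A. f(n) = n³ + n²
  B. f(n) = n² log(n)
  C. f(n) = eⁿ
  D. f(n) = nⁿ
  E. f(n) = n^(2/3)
E < B < A < C < D

Comparing growth rates:
E = n^(2/3) is O(n^(2/3))
B = n² log(n) is O(n² log n)
A = n³ + n² is O(n³)
C = eⁿ is O(eⁿ)
D = nⁿ is O(nⁿ)

Therefore, the order from slowest to fastest is: E < B < A < C < D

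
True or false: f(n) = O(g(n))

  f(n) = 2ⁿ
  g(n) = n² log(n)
False

f(n) = 2ⁿ is O(2ⁿ), and g(n) = n² log(n) is O(n² log n).
Since O(2ⁿ) grows faster than O(n² log n), f(n) = O(g(n)) is false.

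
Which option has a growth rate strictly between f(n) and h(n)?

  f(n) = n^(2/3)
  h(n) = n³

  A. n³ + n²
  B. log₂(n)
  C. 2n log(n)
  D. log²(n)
C

We need g(n) with n^(2/3) = o(g(n)) and g(n) = o(n³), i.e. O(n^(2/3)) ≺ g ≺ O(n³).
Check each option:
  A. n³ + n² — O(n³) does not grow strictly slower than h(n)
  B. log₂(n) — O(log n) does not grow strictly faster than f(n)
  C. 2n log(n) — O(n log n) is strictly between O(n^(2/3)) and O(n³) ✓
  D. log²(n) — O(log² n) does not grow strictly faster than f(n)

Only option C (2n log(n)) lies strictly between.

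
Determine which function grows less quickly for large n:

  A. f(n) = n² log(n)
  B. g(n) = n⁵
A

f(n) = n² log(n) is O(n² log n), while g(n) = n⁵ is O(n⁵).
Since O(n² log n) grows slower than O(n⁵), f(n) is dominated.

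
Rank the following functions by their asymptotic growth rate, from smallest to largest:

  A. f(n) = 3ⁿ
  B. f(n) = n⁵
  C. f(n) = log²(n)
C < B < A

Comparing growth rates:
C = log²(n) is O(log² n)
B = n⁵ is O(n⁵)
A = 3ⁿ is O(3ⁿ)

Therefore, the order from slowest to fastest is: C < B < A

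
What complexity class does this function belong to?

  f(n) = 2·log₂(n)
O(log n)

The dominant term in 2·log₂(n) is 2·log₂(n), which is Θ(log n).
Constants are absorbed, so the tightest bound is O(log n).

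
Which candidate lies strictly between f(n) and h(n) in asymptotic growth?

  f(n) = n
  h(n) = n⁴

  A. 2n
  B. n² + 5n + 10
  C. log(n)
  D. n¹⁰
B

We need g(n) with n = o(g(n)) and g(n) = o(n⁴), i.e. O(n) ≺ g ≺ O(n⁴).
Check each option:
  A. 2n — O(n) does not grow strictly faster than f(n)
  B. n² + 5n + 10 — O(n²) is strictly between O(n) and O(n⁴) ✓
  C. log(n) — O(log n) does not grow strictly faster than f(n)
  D. n¹⁰ — O(n¹⁰) does not grow strictly slower than h(n)

Only option B (n² + 5n + 10) lies strictly between.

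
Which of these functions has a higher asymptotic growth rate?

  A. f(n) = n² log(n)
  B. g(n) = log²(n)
A

f(n) = n² log(n) is O(n² log n), while g(n) = log²(n) is O(log² n).
Since O(n² log n) grows faster than O(log² n), f(n) dominates.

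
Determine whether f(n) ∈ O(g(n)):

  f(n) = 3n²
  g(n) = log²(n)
False

f(n) = 3n² is O(n²), and g(n) = log²(n) is O(log² n).
Since O(n²) grows faster than O(log² n), f(n) = O(g(n)) is false.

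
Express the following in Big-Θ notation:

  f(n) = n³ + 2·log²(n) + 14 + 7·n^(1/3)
Θ(n³)

Order the terms by growth rate: 14 ≺ 2·log²(n) ≺ 7·n^(1/3) ≺ n³.
The fastest-growing term n³ dominates as n → ∞; dropping its constant factor gives Θ(n³).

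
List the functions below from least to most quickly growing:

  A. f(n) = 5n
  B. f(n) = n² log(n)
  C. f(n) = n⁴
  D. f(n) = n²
A < D < B < C

Comparing growth rates:
A = 5n is O(n)
D = n² is O(n²)
B = n² log(n) is O(n² log n)
C = n⁴ is O(n⁴)

Therefore, the order from slowest to fastest is: A < D < B < C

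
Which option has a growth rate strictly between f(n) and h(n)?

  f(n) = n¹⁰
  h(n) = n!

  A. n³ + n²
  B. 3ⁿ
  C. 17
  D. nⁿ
B

We need g(n) with n¹⁰ = o(g(n)) and g(n) = o(n!), i.e. O(n¹⁰) ≺ g ≺ O(n!).
Check each option:
  A. n³ + n² — O(n³) does not grow strictly faster than f(n)
  B. 3ⁿ — O(3ⁿ) is strictly between O(n¹⁰) and O(n!) ✓
  C. 17 — O(1) does not grow strictly faster than f(n)
  D. nⁿ — O(nⁿ) does not grow strictly slower than h(n)

Only option B (3ⁿ) lies strictly between.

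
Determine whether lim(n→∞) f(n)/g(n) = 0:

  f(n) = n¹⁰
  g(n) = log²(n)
False

f(n) = n¹⁰ is O(n¹⁰), and g(n) = log²(n) is O(log² n).
Since O(n¹⁰) grows faster than or equal to O(log² n), f(n) = o(g(n)) is false.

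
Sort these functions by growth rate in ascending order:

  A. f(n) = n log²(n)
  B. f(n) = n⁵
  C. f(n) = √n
C < A < B

Comparing growth rates:
C = √n is O(√n)
A = n log²(n) is O(n log² n)
B = n⁵ is O(n⁵)

Therefore, the order from slowest to fastest is: C < A < B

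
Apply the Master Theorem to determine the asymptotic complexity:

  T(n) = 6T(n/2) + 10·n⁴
Θ(n⁴)

Master Theorem: a = 6, b = 2, f(n) = 10·n⁴.
Compute the critical exponent d = log₂(6) = 2.585.
Compare f(n) = Θ(n⁴) against n^d:
  k = 4 > d = 2.585, so f(n) = Ω(n^(d+ε)) — Case 3.
  Regularity: a·(n/b)^4/n^4 = a/b^4 = 6/16 < 1 ✓.
  The top-level work dominates: T(n) = Θ(f(n)) = Θ(n⁴).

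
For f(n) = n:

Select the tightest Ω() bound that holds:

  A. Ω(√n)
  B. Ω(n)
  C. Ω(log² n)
B

f(n) = n is Ω(n).
All listed options are valid Big-Ω bounds (lower bounds),
but Ω(n) is the tightest (largest valid bound).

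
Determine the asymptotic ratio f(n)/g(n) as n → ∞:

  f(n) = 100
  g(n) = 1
100

Since 100 and 1 have the same growth rate (O(1)),
the ratio converges to a constant: 100.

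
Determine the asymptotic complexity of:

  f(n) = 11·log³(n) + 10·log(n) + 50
O(log³ n)

The dominant term in 11·log³(n) + 10·log(n) + 50 is 11·log³(n), which is Θ(log³ n).
Lower-order terms (10·log(n), 50) are asymptotically negligible.
Constants are absorbed, so the tightest bound is O(log³ n).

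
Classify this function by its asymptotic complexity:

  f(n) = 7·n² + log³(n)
O(n²)

The dominant term in 7·n² + log³(n) is 7·n², which is Θ(n²).
Lower-order terms (log³(n)) are asymptotically negligible.
Constants are absorbed, so the tightest bound is O(n²).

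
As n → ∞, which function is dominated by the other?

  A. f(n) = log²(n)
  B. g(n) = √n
A

f(n) = log²(n) is O(log² n), while g(n) = √n is O(√n).
Since O(log² n) grows slower than O(√n), f(n) is dominated.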